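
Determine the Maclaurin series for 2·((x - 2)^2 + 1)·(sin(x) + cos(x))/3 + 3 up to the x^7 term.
13·x^7/1512 + x^6/1080 - 7·x^5/36 + x^4/4 + 13·x^3/9 - 11·x^2/3 + 2·x/3 + 19/3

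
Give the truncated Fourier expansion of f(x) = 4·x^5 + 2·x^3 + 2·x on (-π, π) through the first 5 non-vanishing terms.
(-156·π^2 + 8·π^4 + 940)·sin(x) + (-4·π^4 - 29 + 18·π^2)·sin(2·x) + (-124·π^2/27 + 356/81 + 8·π^4/3)·sin(3·x) + (-2·π^4 - 25/16 + 3·π^2/2)·sin(4·x) + (-12·π^2/25 + 572/625 + 8·π^4/5)·sin(5·x)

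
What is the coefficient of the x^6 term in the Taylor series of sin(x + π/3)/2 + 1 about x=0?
Expand to order 6: sin(x + π/3)/2 + 1 = -√(3)·x^6/2880 + x^5/480 + √(3)·x^4/96 - x^3/24 - √(3)·x^2/8 + x/4 + √(3)/4 + 1 + O(x^7).
The coefficient of x^6 is -√(3)/2880.

Final answer: -√(3)/2880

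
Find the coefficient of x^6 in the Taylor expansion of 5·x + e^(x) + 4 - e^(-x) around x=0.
Expand to order 6: 5·x + e^(x) + 4 - e^(-x) = x^5/60 + x^3/3 + 7·x + 4 + O(x^7).
The coefficient of x^6 is 0.

Final answer: 0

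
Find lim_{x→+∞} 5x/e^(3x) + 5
The quotient is an ∞/∞ indeterminate form as x → +∞.
The exponential denominator e^(3x) dominates the polynomial numerator (e^x ≫ x as x → ∞), so the quotient → 0.
Adding the constant: 0 + 5 = 5. Limit = 5.

Final answer: 5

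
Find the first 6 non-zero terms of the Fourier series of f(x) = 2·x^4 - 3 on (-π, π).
(96 - 16·π^2)·cos(x) + (-6 + 4·π^2)·cos(2·x) + (32/27 - 16·π^2/9)·cos(3·x) + (-3/8 + π^2)·cos(4·x) + (96/625 - 16·π^2/25)·cos(5·x) - 3 + 2·π^4/5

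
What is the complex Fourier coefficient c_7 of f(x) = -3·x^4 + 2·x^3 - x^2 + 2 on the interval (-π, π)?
Compute the real Fourier coefficients first: a_7 = 52/2401 + 24·π^2/49, b_7 = -24/343 + 4·π^2/7.
Then c_7 = (a_7 − i·b_7)/2 = 26/2401 + 12·π^2/49 - 2·i·π^2/7 + 12·i/343.

Final answer: 26/2401 + 12·π^2/49 - 2·i·π^2/7 + 12·i/343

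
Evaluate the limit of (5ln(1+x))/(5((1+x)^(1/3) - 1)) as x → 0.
Both numerator and denominator → 0 as x → 0; this is a 0/0 indeterminate form.
Expand each to leading order near x = 0: numerator ~ 5·x, denominator ~ 5·x/3.
The limit of the ratio is 3.

Final answer: 3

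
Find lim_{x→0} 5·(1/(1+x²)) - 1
Direct substitution at x = 0 gives 4.

Final answer: 4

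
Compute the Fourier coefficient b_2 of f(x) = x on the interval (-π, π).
b_2 = (1/π) ∫_{-π}^{π} f(x)·sin(2x) dx.
Evaluate the integral (use parity and integration by parts as needed): b_2 = -1.

Final answer: -1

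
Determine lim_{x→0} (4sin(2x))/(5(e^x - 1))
Both numerator and denominator → 0 as x → 0; this is a 0/0 indeterminate form.
Expand each to leading order near x = 0: numerator ~ 8·x, denominator ~ 5·x.
The limit of the ratio is 8/5.

Final answer: 8/5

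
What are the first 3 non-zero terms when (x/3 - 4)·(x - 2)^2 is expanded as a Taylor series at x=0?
-16·x^2/3 + 52·x/3 - 16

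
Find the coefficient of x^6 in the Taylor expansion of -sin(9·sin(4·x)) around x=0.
Expand to order 6: -sin(9·sin(4·x)) = -2830848·x^5/5 + 7872·x^3 - 36·x + O(x^7).
The coefficient of x^6 is 0.

Final answer: 0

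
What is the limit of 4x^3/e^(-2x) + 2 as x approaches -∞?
The quotient is an ∞/∞ indeterminate form as x → -∞.
Compare growth rates of the dominant terms (exponentials ≫ polynomials ≫ logarithms), or apply L'Hôpital's rule; the quotient → 0.
Adding the constant: 0 + 2 = 2. Limit = 2.

Final answer: 2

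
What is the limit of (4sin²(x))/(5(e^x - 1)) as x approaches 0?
Both numerator and denominator → 0 as x → 0; this is a 0/0 indeterminate form.
Expand each to leading order near x = 0: numerator ~ 4·x^2, denominator ~ 5·x.
The limit of the ratio is 0.

Final answer: 0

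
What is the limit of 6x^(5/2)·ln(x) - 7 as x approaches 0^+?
The product is a 0·∞ indeterminate form at x → 0⁺.
Rewrite the product as 6·ln(x) / x^(-5/2) and apply L'Hôpital, or use the standard hierarchy x^(-5/2) ≫ |ln x| as x → 0⁺.
The indeterminate product → 0, so the limit = -7.

Final answer: -7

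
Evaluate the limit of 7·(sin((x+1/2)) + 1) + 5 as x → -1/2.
Direct substitution at x = -1/2 gives 12.

Final answer: 12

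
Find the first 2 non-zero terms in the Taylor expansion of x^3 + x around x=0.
x^3 + x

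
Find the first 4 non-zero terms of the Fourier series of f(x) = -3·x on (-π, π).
-6·sin(x) + 3·sin(2·x) - 2·sin(3·x) + 3·sin(4·x)/2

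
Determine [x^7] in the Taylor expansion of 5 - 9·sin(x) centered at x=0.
Expand to order 7: 5 - 9·sin(x) = x^7/560 - 3·x^5/40 + 3·x^3/2 - 9·x + 5 + O(x^8).
The coefficient of x^7 is 1/560.

Final answer: 1/560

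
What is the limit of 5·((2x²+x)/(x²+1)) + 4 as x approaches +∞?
Evaluate the dominant behaviour as x → +∞; each term tends to a finite value or vanishes.
Limit = 14.

Final answer: 14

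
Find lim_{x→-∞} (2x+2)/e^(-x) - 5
The quotient is an ∞/∞ indeterminate form as x → -∞.
Compare growth rates of the dominant terms (exponentials ≫ polynomials ≫ logarithms), or apply L'Hôpital's rule; the quotient → 0.
Adding the constant: 0 - 5 = -5. Limit = -5.

Final answer: -5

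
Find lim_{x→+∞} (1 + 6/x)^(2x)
As x → +∞: write (1 + 6/x)^(2x) = ((1 + 6/x)^x)^2 → (e^6)^2 = e^12.
Limit = e^(12).

Final answer: e^(12)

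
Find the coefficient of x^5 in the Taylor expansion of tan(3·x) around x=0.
Expand to order 5: tan(3·x) = 162·x^5/5 + 9·x^3 + 3·x + O(x^6).
The coefficient of x^5 is 162/5.

Final answer: 162/5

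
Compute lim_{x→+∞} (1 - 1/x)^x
As x → +∞: this is the defining limit (1 - 1/x)^x → e^(-1).
Limit = e^(-1).

Final answer: e^(-1)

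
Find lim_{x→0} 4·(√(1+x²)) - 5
Direct substitution at x = 0 gives -1.

Final answer: -1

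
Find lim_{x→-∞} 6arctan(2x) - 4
Evaluate the dominant behaviour as x → -∞; each term tends to a finite value or vanishes.
Limit = -3·π - 4.

Final answer: -3·π - 4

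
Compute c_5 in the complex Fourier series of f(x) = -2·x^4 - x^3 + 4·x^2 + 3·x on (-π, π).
Compute the real Fourier coefficients first: a_5 = -496/625 + 16·π^2/25, b_5 = 162/125 - 2·π^2/5.
Then c_5 = (a_5 − i·b_5)/2 = -248/625 + 8·π^2/25 - 81·i/125 + i·π^2/5.

Final answer: -248/625 + 8·π^2/25 - 81·i/125 + i·π^2/5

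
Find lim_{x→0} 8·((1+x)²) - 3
Direct substitution at x = 0 gives 5.

Final answer: 5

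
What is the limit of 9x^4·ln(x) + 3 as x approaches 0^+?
The product is a 0·∞ indeterminate form at x → 0⁺.
Rewrite the product as 9·ln(x) / x^(-4) and apply L'Hôpital, or use the standard hierarchy x^(-4) ≫ |ln x| as x → 0⁺.
The indeterminate product → 0, so the limit = 3.

Final answer: 3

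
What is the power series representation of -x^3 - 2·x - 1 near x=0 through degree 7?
-x^3 - 2·x - 1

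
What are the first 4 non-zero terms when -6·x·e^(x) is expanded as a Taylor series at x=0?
-x^4 - 3·x^3 - 6·x^2 - 6·x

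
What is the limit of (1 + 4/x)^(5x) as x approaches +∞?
As x → +∞: write (1 + 4/x)^(5x) = ((1 + 4/x)^x)^5 → (e^4)^5 = e^20.
Limit = e^(20).

Final answer: e^(20)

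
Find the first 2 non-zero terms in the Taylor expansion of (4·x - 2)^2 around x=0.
4 - 16·x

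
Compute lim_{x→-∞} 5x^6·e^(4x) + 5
The product is a 0·∞ indeterminate form at x → -∞.
Rewrite the product as 5x^6 / e^(-4x) (an ∞/∞ form) and apply L'Hôpital, or use the standard hierarchy e^(4|x|) ≫ |x^6| as x → -∞.
The indeterminate product → 0, so the limit = 5.

Final answer: 5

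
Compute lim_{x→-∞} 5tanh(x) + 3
Evaluate the dominant behaviour as x → -∞; each term tends to a finite value or vanishes.
Limit = -2.

Final answer: -2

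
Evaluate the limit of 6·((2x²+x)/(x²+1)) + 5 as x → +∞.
Evaluate the dominant behaviour as x → +∞; each term tends to a finite value or vanishes.
Limit = 17.

Final answer: 17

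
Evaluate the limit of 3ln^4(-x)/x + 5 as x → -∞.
The quotient is an ∞/∞ indeterminate form as x → -∞.
Compare growth rates of the dominant terms (exponentials ≫ polynomials ≫ logarithms), or apply L'Hôpital's rule; the quotient → 0.
Adding the constant: 0 + 5 = 5. Limit = 5.

Final answer: 5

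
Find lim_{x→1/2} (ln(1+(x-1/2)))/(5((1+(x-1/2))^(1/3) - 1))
Both numerator and denominator → 0 as x → 1/2; this is a 0/0 indeterminate form.
Expand each to leading order near x = 1/2: numerator ~ (x - 1/2), denominator ~ 5·(x - 1/2)/3.
The limit of the ratio is 3/5.

Final answer: 3/5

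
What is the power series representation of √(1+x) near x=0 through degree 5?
7·x^5/256 - 5·x^4/128 + x^3/16 - x^2/8 + x/2 + 1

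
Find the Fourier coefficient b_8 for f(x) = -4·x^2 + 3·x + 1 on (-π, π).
b_8 = (1/π) ∫_{-π}^{π} f(x)·sin(8x) dx.
Evaluate the integral (use parity and integration by parts as needed): b_8 = -3/4.

Final answer: -3/4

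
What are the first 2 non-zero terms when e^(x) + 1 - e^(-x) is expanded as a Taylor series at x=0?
2·x + 1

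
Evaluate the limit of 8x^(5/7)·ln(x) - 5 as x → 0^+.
The product is a 0·∞ indeterminate form at x → 0⁺.
Rewrite the product as 8·ln(x) / x^(-5/7) and apply L'Hôpital, or use the standard hierarchy x^(-5/7) ≫ |ln x| as x → 0⁺.
The indeterminate product → 0, so the limit = -5.

Final answer: -5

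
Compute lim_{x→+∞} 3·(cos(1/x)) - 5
Evaluate the dominant behaviour as x → +∞; each term tends to a finite value or vanishes.
Limit = -2.

Final answer: -2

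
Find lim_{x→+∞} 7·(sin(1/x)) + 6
Evaluate the dominant behaviour as x → +∞; each term tends to a finite value or vanishes.
Limit = 6.

Final answer: 6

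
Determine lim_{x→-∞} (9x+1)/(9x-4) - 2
Evaluate the dominant behaviour as x → -∞; each term tends to a finite value or vanishes.
Limit = -1.

Final answer: -1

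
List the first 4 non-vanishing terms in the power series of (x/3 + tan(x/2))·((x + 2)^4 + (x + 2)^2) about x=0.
49·x^4/6 + 65·x^3/3 + 30·x^2 + 50·x/3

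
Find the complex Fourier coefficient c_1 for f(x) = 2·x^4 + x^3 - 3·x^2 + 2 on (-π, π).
Compute the real Fourier coefficients first: a_1 = 108 - 16·π^2, b_1 = -12 + 2·π^2.
Then c_1 = (a_1 − i·b_1)/2 = -8·π^2 + 54 - i·π^2 + 6·i.

Final answer: -8·π^2 + 54 - i·π^2 + 6·i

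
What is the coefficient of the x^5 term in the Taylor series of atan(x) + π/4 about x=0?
Expand to order 5: atan(x) + π/4 = x^5/5 - x^3/3 + x + π/4 + O(x^6).
The coefficient of x^5 is 1/5.

Final answer: 1/5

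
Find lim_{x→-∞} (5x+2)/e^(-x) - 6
The quotient is an ∞/∞ indeterminate form as x → -∞.
Compare growth rates of the dominant terms (exponentials ≫ polynomials ≫ logarithms), or apply L'Hôpital's rule; the quotient → 0.
Adding the constant: 0 - 6 = -6. Limit = -6.

Final answer: -6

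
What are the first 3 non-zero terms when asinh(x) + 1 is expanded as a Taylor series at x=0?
-x^3/6 + x + 1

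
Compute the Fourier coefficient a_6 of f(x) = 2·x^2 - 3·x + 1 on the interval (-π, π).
a_6 = (1/π) ∫_{-π}^{π} f(x)·cos(6x) dx.
Evaluate the integral (use parity and integration by parts as needed): a_6 = 2/9.

Final answer: 2/9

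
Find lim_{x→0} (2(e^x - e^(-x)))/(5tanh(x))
Both numerator and denominator → 0 as x → 0; this is a 0/0 indeterminate form.
Expand each to leading order near x = 0: numerator ~ 4·x, denominator ~ 5·x.
The limit of the ratio is 4/5.

Final answer: 4/5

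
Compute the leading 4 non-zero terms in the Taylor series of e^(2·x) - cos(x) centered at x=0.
5·x^4/8 + 4·x^3/3 + 5·x^2/2 + 2·x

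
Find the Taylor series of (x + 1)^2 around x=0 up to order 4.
x^2 + 2·x + 1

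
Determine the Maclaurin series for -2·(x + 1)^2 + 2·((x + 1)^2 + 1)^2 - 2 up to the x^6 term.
2·x^4 + 8·x^3 + 14·x^2 + 12·x + 4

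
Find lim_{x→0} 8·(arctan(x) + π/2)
Direct substitution at x = 0 gives 4·π.

Final answer: 4·π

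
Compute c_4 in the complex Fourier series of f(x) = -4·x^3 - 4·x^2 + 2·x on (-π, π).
Compute the real Fourier coefficients first: a_4 = -1, b_4 = -7/4 + 2·π^2.
Then c_4 = (a_4 − i·b_4)/2 = -1/2 - i·π^2 + 7·i/8.

Final answer: -1/2 - i·π^2 + 7·i/8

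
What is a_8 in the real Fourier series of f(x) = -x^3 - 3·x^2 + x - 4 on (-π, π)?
a_8 = (1/π) ∫_{-π}^{π} f(x)·cos(8x) dx.
Evaluate the integral (use parity and integration by parts as needed): a_8 = -3/16.

Final answer: -3/16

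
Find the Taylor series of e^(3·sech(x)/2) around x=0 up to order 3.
-3·x^2·e^(3/2)/4 + e^(3/2)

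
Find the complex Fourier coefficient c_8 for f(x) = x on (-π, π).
Compute the real Fourier coefficients first: a_8 = 0, b_8 = -1/4.
Then c_8 = (a_8 − i·b_8)/2 = i/8.

Final answer: i/8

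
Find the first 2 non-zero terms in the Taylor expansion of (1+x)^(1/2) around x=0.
x/2 + 1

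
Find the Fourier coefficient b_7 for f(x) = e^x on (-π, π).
b_7 = (1/π) ∫_{-π}^{π} f(x)·sin(7x) dx.
Evaluate the integral (use parity and integration by parts as needed): b_7 = (-7 + 7·e^(2·π))·e^(-π)/(50·π).

Final answer: (-7 + 7·e^(2·π))·e^(-π)/(50·π)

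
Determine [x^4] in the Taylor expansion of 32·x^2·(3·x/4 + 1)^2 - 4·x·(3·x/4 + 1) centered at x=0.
Expand to order 4: 32·x^2·(3·x/4 + 1)^2 - 4·x·(3·x/4 + 1) = 18·x^4 + 48·x^3 + 29·x^2 - 4·x + O(x^5).
The coefficient of x^4 is 18.

Final answer: 18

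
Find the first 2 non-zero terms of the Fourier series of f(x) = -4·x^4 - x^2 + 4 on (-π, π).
(-188 + 32·π^2)·cos(x) - 4·π^4/5 - π^2/3 + 4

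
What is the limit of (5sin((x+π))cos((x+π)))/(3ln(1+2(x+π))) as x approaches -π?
Both numerator and denominator → 0 as x → -π; this is a 0/0 indeterminate form.
Expand each to leading order near x = -π: numerator ~ 5·(x + π), denominator ~ 6·(x + π).
The limit of the ratio is 5/6.

Final answer: 5/6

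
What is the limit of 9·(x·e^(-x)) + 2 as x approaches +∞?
Evaluate the dominant behaviour as x → +∞; each term tends to a finite value or vanishes.
Limit = 2.

Final answer: 2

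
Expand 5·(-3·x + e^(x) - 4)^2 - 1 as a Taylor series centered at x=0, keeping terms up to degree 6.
5·x^6/36 - x^5/4 - 10·x^4/3 - 15·x^3 + 5·x^2 + 60·x + 44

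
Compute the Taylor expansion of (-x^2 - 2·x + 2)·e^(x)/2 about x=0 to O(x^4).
-5·x^3/6 - x^2 + 1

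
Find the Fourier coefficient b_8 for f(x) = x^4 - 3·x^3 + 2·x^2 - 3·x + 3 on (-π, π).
b_8 = (1/π) ∫_{-π}^{π} f(x)·sin(8x) dx.
Evaluate the integral (use parity and integration by parts as needed): b_8 = 87/128 + 3·π^2/4.

Final answer: 87/128 + 3·π^2/4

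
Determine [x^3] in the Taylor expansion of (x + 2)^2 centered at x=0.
Expand to order 3: (x + 2)^2 = x^2 + 4·x + 4 + O(x^4).
The coefficient of x^3 is 0.

Final answer: 0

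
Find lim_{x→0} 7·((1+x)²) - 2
Direct substitution at x = 0 gives 5.

Final answer: 5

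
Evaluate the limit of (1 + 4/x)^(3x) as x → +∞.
As x → +∞: write (1 + 4/x)^(3x) = ((1 + 4/x)^x)^3 → (e^4)^3 = e^12.
Limit = e^(12).

Final answer: e^(12)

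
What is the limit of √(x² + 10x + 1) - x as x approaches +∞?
This is an ∞ − ∞ indeterminate form.
Multiply and divide by the conjugate √(x²+10x + 1) + x; the x² terms cancel, leaving (10x + 1)/(√(x²+10x + 1)+x) → 10/2 = 5.
Limit = 5.

Final answer: 5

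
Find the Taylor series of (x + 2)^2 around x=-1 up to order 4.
1 + 2·(x + 1) + (x + 1)^2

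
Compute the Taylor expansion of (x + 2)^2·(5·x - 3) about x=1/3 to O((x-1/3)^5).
-196/27 + 21·(x - 1/3) + 22·(x - 1/3)^2 + 5·(x - 1/3)^3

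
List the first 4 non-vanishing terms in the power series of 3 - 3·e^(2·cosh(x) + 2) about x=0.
-91·x^6·e^(4)/120 - 7·x^4·e^(4)/4 - 3·x^2·e^(4) - 3·e^(4) + 3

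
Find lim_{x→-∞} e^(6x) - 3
Evaluate the dominant behaviour as x → -∞; each term tends to a finite value or vanishes.
Limit = -3.

Final answer: -3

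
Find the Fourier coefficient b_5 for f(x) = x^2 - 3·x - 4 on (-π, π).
b_5 = (1/π) ∫_{-π}^{π} f(x)·sin(5x) dx.
Evaluate the integral (use parity and integration by parts as needed): b_5 = -6/5.

Final answer: -6/5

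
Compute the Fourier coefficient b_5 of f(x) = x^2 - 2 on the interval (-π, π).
b_5 = (1/π) ∫_{-π}^{π} f(x)·sin(5x) dx.
Evaluate the integral (use parity and integration by parts as needed): b_5 = 0.

Final answer: 0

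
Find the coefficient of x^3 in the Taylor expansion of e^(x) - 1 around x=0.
Expand to order 3: e^(x) - 1 = x^3/6 + x^2/2 + x + O(x^4).
The coefficient of x^3 is 1/6.

Final answer: 1/6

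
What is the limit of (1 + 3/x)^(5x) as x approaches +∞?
As x → +∞: write (1 + 3/x)^(5x) = ((1 + 3/x)^x)^5 → (e^3)^5 = e^15.
Limit = e^(15).

Final answer: e^(15)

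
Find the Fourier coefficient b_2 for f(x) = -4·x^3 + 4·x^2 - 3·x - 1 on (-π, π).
b_2 = (1/π) ∫_{-π}^{π} f(x)·sin(2x) dx.
Evaluate the integral (use parity and integration by parts as needed): b_2 = -3 + 4·π^2.

Final answer: -3 + 4·π^2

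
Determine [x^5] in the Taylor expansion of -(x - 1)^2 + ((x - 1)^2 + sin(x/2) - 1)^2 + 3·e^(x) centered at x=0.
Expand to order 5: -(x - 1)^2 + ((x - 1)^2 + sin(x/2) - 1)^2 + 3·e^(x) = -x^5/60 + 19·x^4/16 - 5·x^3/2 + 11·x^2/4 + 5·x + 2 + O(x^6).
The coefficient of x^5 is -1/60.

Final answer: -1/60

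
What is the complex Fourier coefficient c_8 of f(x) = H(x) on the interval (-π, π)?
Compute the real Fourier coefficients first: a_8 = 0, b_8 = 0.
Then c_8 = (a_8 − i·b_8)/2 = 0.

Final answer: 0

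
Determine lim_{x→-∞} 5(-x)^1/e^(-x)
This is an ∞/∞ indeterminate form as x → -∞.
Compare growth rates of the dominant terms (exponentials ≫ polynomials ≫ logarithms), or apply L'Hôpital's rule; the quotient → 0.
Limit = 0.

Final answer: 0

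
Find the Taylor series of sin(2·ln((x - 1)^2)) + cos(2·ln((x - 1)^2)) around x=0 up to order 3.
4·x^3/3 - 10·x^2 - 4·x + 1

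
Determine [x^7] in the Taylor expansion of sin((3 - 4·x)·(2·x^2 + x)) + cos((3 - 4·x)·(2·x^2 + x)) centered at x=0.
Expand to order 7: sin((3 - 4·x)·(2·x^2 + x)) + cos((3 - 4·x)·(2·x^2 + x)) = -95471·x^7/560 - 1583·x^6/240 + 2281·x^5/40 + 131·x^4/8 - 37·x^3/2 - 5·x^2/2 + 3·x + 1 + O(x^8).
The coefficient of x^7 is -95471/560.

Final answer: -95471/560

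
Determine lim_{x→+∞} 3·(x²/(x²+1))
Evaluate the dominant behaviour as x → +∞; each term tends to a finite value or vanishes.
Limit = 3.

Final answer: 3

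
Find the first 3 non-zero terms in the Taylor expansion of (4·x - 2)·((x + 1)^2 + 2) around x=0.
6·x^2 + 8·x - 6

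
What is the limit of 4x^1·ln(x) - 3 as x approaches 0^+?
The product is a 0·∞ indeterminate form at x → 0⁺.
Rewrite the product as 4·ln(x) / x^(-1) and apply L'Hôpital, or use the standard hierarchy x^(-1) ≫ |ln x| as x → 0⁺.
The indeterminate product → 0, so the limit = -3.

Final answer: -3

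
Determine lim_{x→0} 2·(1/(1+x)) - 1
Direct substitution at x = 0 gives 1.

Final answer: 1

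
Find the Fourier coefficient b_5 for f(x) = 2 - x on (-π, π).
b_5 = (1/π) ∫_{-π}^{π} f(x)·sin(5x) dx.
Evaluate the integral (use parity and integration by parts as needed): b_5 = -2/5.

Final answer: -2/5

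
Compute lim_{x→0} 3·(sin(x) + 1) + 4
Direct substitution at x = 0 gives 7.

Final answer: 7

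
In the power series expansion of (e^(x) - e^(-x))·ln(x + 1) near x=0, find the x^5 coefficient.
Expand to order 5: (e^(x) - e^(-x))·ln(x + 1) = -2·x^5/3 + x^4 - x^3 + 2·x^2 + O(x^6).
The coefficient of x^5 is -2/3.

Final answer: -2/3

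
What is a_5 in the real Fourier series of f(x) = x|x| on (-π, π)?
a_5 = (1/π) ∫_{-π}^{π} f(x)·cos(5x) dx.
Evaluate the integral (use parity and integration by parts as needed): a_5 = 0.

Final answer: 0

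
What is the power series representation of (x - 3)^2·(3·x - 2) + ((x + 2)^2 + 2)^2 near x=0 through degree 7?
x^4 + 11·x^3 + 8·x^2 + 87·x + 18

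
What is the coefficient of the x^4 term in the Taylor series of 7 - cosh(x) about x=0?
Expand to order 4: 7 - cosh(x) = -x^4/24 - x^2/2 + 6 + O(x^5).
The coefficient of x^4 is -1/24.

Final answer: -1/24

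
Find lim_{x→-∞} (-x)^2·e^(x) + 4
The product is a 0·∞ indeterminate form at x → -∞.
Rewrite the product as (-x)^2 / e^(-x) (an ∞/∞ form) and apply L'Hôpital, or use the standard hierarchy e^(|x|) ≫ |(-x)^2| as x → -∞.
The indeterminate product → 0, so the limit = 4.

Final answer: 4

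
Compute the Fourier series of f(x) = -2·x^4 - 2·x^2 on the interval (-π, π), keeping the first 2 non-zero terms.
(-88 + 16·π^2)·cos(x) - 2·π^4/5 - 2·π^2/3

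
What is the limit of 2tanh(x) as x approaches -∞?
Evaluate the dominant behaviour as x → -∞; each term tends to a finite value or vanishes.
Limit = -2.

Final answer: -2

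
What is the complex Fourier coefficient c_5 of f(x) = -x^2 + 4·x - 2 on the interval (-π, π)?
Compute the real Fourier coefficients first: a_5 = 4/25, b_5 = 8/5.
Then c_5 = (a_5 − i·b_5)/2 = 2/25 - 4·i/5.

Final answer: 2/25 - 4·i/5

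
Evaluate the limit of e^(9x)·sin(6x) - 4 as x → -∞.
Evaluate the dominant behaviour as x → -∞; each term tends to a finite value or vanishes.
Limit = -4.

Final answer: -4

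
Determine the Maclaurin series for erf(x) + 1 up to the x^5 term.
x^5/(5·√(π)) - 2·x^3/(3·√(π)) + 2·x/√(π) + 1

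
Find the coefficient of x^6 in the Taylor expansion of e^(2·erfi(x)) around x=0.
Expand to order 6: e^(2·erfi(x)) = x^6·(256/(45·π^3) + 112/(45·π) + 128/(9·π^2)) + x^5·(2/(5·√(π)) + 128/(15·π^(5/2)) + 32/(3·π^(3/2))) + x^4·(32/(3·π^2) + 16/(3·π)) + x^3·(4/(3·√(π)) + 32/(3·π^(3/2))) + 8·x^2/π + 4·x/√(π) + 1 + O(x^7).
The coefficient of x^6 is 256/(45·π^3) + 112/(45·π) + 128/(9·π^2).

Final answer: 256/(45·π^3) + 112/(45·π) + 128/(9·π^2)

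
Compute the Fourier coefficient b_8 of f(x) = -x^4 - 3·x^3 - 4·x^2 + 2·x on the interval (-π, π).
b_8 = (1/π) ∫_{-π}^{π} f(x)·sin(8x) dx.
Evaluate the integral (use parity and integration by parts as needed): b_8 = -73/128 + 3·π^2/4.

Final answer: -73/128 + 3·π^2/4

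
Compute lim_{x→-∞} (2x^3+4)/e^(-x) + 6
The quotient is an ∞/∞ indeterminate form as x → -∞.
Compare growth rates of the dominant terms (exponentials ≫ polynomials ≫ logarithms), or apply L'Hôpital's rule; the quotient → 0.
Adding the constant: 0 + 6 = 6. Limit = 6.

Final answer: 6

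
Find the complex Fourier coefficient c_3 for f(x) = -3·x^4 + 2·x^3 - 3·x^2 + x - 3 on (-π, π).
Compute the real Fourier coefficients first: a_3 = -4/9 + 8·π^2/3, b_3 = -2/9 + 4·π^2/3.
Then c_3 = (a_3 − i·b_3)/2 = -2/9 + 4·π^2/3 - 2·i·π^2/3 + i/9.

Final answer: -2/9 + 4·π^2/3 - 2·i·π^2/3 + i/9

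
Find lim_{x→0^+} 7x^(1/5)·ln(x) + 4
The product is a 0·∞ indeterminate form at x → 0⁺.
Rewrite the product as 7·ln(x) / x^(-1/5) and apply L'Hôpital, or use the standard hierarchy x^(-1/5) ≫ |ln x| as x → 0⁺.
The indeterminate product → 0, so the limit = 4.

Final answer: 4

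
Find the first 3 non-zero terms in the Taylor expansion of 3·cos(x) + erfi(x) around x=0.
-3·x^2/2 + 2·x/√(π) + 3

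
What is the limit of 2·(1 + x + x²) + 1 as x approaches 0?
Direct substitution at x = 0 gives 3.

Final answer: 3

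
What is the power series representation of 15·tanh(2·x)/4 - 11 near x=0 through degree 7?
-544·x^7/21 + 16·x^5 - 10·x^3 + 15·x/2 - 11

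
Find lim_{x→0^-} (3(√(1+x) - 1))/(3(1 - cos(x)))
Both numerator and denominator → 0 as x → 0^-; this is a 0/0 indeterminate form.
Expand each to leading order near x = 0: numerator ~ 3·x/2, denominator ~ 3·x^2/2.
The limit of the ratio is -∞.

Final answer: -∞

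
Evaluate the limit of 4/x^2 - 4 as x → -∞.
Evaluate the dominant behaviour as x → -∞; each term tends to a finite value or vanishes.
Limit = -4.

Final answer: -4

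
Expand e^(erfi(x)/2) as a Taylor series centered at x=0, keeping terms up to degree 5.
x^5·(1/(120·π^(5/2)) + 1/(6·π^(3/2)) + 1/(10·√(π))) + x^4·(1/(24·π^2) + 1/(3·π)) + x^3·(1/(6·π^(3/2)) + 1/(3·√(π))) + x^2/(2·π) + x/√(π) + 1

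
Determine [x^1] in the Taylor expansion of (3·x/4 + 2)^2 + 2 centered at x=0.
Expand to order 1: (3·x/4 + 2)^2 + 2 = 3·x + 6 + O(x^2).
The coefficient of x^1 is 3.

Final answer: 3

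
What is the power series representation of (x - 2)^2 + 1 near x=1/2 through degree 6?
13/4 - 3·(x - 1/2) + (x - 1/2)^2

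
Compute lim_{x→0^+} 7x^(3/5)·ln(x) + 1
The product is a 0·∞ indeterminate form at x → 0⁺.
Rewrite the product as 7·ln(x) / x^(-3/5) and apply L'Hôpital, or use the standard hierarchy x^(-3/5) ≫ |ln x| as x → 0⁺.
The indeterminate product → 0, so the limit = 1.

Final answer: 1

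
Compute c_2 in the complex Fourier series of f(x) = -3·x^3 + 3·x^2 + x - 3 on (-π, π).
Compute the real Fourier coefficients first: a_2 = 3, b_2 = -11/2 + 3·π^2.
Then c_2 = (a_2 − i·b_2)/2 = 3/2 - 3·i·π^2/2 + 11·i/4.

Final answer: 3/2 - 3·i·π^2/2 + 11·i/4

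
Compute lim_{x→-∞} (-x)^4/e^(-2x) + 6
The quotient is an ∞/∞ indeterminate form as x → -∞.
Compare growth rates of the dominant terms (exponentials ≫ polynomials ≫ logarithms), or apply L'Hôpital's rule; the quotient → 0.
Adding the constant: 0 + 6 = 6. Limit = 6.

Final answer: 6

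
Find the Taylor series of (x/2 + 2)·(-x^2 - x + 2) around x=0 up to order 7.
-x^3/2 - 5·x^2/2 - x + 4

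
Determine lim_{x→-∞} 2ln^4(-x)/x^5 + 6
The quotient is an ∞/∞ indeterminate form as x → -∞.
Compare growth rates of the dominant terms (exponentials ≫ polynomials ≫ logarithms), or apply L'Hôpital's rule; the quotient → 0.
Adding the constant: 0 + 6 = 6. Limit = 6.

Final answer: 6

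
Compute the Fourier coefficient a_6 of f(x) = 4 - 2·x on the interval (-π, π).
a_6 = (1/π) ∫_{-π}^{π} f(x)·cos(6x) dx.
Evaluate the integral (use parity and integration by parts as needed): a_6 = 0.

Final answer: 0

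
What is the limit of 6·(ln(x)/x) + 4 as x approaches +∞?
Evaluate the dominant behaviour as x → +∞; each term tends to a finite value or vanishes.
Limit = 4.

Final answer: 4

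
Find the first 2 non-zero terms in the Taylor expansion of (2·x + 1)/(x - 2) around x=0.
-5·x/4 - 1/2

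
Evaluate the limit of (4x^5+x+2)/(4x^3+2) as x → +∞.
This is an ∞/∞ indeterminate form as x → +∞.
Divide numerator and denominator by x^5 and let the lower-order terms vanish; the numerator's degree 5 exceeds the denominator's degree 3, so the quotient diverges.
Limit = ∞.

Final answer: ∞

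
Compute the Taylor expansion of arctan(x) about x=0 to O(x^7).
x^5/5 - x^3/3 + x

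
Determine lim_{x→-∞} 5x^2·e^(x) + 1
The product is a 0·∞ indeterminate form at x → -∞.
Rewrite the product as 5x^2 / e^(-x) (an ∞/∞ form) and apply L'Hôpital, or use the standard hierarchy e^(|x|) ≫ |x^2| as x → -∞.
The indeterminate product → 0, so the limit = 1.

Final answer: 1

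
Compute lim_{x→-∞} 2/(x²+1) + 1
Evaluate the dominant behaviour as x → -∞; each term tends to a finite value or vanishes.
Limit = 1.

Final answer: 1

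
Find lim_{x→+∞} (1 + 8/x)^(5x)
As x → +∞: write (1 + 8/x)^(5x) = ((1 + 8/x)^x)^5 → (e^8)^5 = e^40.
Limit = e^(40).

Final answer: e^(40)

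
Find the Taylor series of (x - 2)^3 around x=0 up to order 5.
x^3 - 6·x^2 + 12·x - 8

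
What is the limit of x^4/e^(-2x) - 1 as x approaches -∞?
The quotient is an ∞/∞ indeterminate form as x → -∞.
Compare growth rates of the dominant terms (exponentials ≫ polynomials ≫ logarithms), or apply L'Hôpital's rule; the quotient → 0.
Adding the constant: 0 - 1 = -1. Limit = -1.

Final answer: -1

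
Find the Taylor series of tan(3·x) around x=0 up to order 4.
9·x^3 + 3·x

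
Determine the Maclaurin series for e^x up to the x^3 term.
x^3/6 + x^2/2 + x + 1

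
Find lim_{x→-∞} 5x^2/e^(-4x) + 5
The quotient is an ∞/∞ indeterminate form as x → -∞.
Compare growth rates of the dominant terms (exponentials ≫ polynomials ≫ logarithms), or apply L'Hôpital's rule; the quotient → 0.
Adding the constant: 0 + 5 = 5. Limit = 5.

Final answer: 5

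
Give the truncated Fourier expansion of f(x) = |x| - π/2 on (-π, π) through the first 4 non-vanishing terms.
-4·cos(x)/π - 4·cos(3·x)/(9·π) - 4·cos(5·x)/(25·π) - 4·cos(7·x)/(49·π)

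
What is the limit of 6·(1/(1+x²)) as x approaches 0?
Direct substitution at x = 0 gives 6.

Final answer: 6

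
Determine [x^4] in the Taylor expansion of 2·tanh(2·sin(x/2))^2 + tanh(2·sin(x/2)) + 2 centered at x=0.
Expand to order 4: 2·tanh(2·sin(x/2))^2 + tanh(2·sin(x/2)) + 2 = -3·x^4/2 - 3·x^3/8 + 2·x^2 + x + 2 + O(x^5).
The coefficient of x^4 is -3/2.

Final answer: -3/2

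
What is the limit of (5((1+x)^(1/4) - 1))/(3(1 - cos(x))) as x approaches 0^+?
Both numerator and denominator → 0 as x → 0^+; this is a 0/0 indeterminate form.
Expand each to leading order near x = 0: numerator ~ 5·x/4, denominator ~ 3·x^2/2.
The limit of the ratio is ∞.

Final answer: ∞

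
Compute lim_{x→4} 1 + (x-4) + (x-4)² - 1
Direct substitution at x = 4 gives 0.

Final answer: 0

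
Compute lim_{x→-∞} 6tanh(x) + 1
Evaluate the dominant behaviour as x → -∞; each term tends to a finite value or vanishes.
Limit = -5.

Final answer: -5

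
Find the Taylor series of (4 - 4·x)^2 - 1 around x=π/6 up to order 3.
-16·π/3 + 4·π^2/9 + 15 + (-32 + 16·π/3)·(x - π/6) + 16·(x - π/6)^2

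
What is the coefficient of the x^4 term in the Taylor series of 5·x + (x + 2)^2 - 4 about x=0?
Expand to order 4: 5·x + (x + 2)^2 - 4 = x^2 + 9·x + O(x^5).
The coefficient of x^4 is 0.

Final answer: 0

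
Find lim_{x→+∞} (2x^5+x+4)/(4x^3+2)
This is an ∞/∞ indeterminate form as x → +∞.
Divide numerator and denominator by x^5 and let the lower-order terms vanish; the numerator's degree 5 exceeds the denominator's degree 3, so the quotient diverges.
Limit = ∞.

Final answer: ∞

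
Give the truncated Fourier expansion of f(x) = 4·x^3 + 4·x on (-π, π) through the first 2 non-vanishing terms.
(-40 + 8·π^2)·sin(x) + (2 - 4·π^2)·sin(2·x)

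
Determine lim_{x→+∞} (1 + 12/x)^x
As x → +∞: this is the defining limit (1 + 12/x)^x → e^12.
Limit = e^(12).

Final answer: e^(12)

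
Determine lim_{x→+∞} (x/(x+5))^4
As x → +∞: x/(x+5) = 1/(1 + 5/x) → 1, and the 4th power of a limit-1 base also → 1.
Limit = 1.

Final answer: 1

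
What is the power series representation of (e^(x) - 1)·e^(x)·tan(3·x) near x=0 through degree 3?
9·x^3/2 + 3·x^2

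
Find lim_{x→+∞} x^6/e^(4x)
This is an ∞/∞ indeterminate form as x → +∞.
The exponential denominator e^(4x) dominates the polynomial numerator (e^x ≫ x^6 as x → ∞), so the quotient → 0.
Limit = 0.

Final answer: 0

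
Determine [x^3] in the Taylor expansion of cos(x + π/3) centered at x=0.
Expand to order 3: cos(x + π/3) = √(3)·x^3/12 - x^2/4 - √(3)·x/2 + 1/2 + O(x^4).
The coefficient of x^3 is √(3)/12.

Final answer: √(3)/12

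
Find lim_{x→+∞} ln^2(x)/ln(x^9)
This is an ∞/∞ indeterminate form as x → +∞.
Write ln(x^9) = 9·ln(x), reducing the quotient to ln(x)/9 → ∞.
Limit = ∞.

Final answer: ∞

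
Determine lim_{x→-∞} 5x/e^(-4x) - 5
The quotient is an ∞/∞ indeterminate form as x → -∞.
Compare growth rates of the dominant terms (exponentials ≫ polynomials ≫ logarithms), or apply L'Hôpital's rule; the quotient → 0.
Adding the constant: 0 - 5 = -5. Limit = -5.

Final answer: -5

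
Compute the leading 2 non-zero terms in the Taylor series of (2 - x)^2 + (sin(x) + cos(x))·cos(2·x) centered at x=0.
5 - 3·x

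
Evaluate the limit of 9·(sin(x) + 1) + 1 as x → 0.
Direct substitution at x = 0 gives 10.

Final answer: 10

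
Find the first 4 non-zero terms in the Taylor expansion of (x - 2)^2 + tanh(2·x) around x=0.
-8·x^3/3 + x^2 - 2·x + 4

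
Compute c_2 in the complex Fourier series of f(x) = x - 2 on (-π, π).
Compute the real Fourier coefficients first: a_2 = 0, b_2 = -1.
Then c_2 = (a_2 − i·b_2)/2 = i/2.

Final answer: i/2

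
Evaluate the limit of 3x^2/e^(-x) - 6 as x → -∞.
The quotient is an ∞/∞ indeterminate form as x → -∞.
Compare growth rates of the dominant terms (exponentials ≫ polynomials ≫ logarithms), or apply L'Hôpital's rule; the quotient → 0.
Adding the constant: 0 - 6 = -6. Limit = -6.

Final answer: -6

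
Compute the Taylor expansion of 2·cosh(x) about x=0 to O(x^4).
x^2 + 2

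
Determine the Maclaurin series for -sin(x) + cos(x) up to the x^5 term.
-x^5/120 + x^4/24 + x^3/6 - x^2/2 - x + 1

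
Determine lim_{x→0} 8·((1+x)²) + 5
Direct substitution at x = 0 gives 13.

Final answer: 13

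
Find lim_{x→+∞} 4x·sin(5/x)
As x → +∞: let u = 5/x → 0⁺; then 4·x·sin(5/x) = 4·5·sin(u)/u → 4·5·1 = 20.
Limit = 20.

Final answer: 20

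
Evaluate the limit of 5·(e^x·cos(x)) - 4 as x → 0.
Direct substitution at x = 0 gives 1.

Final answer: 1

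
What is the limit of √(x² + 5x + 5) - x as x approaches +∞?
This is an ∞ − ∞ indeterminate form.
Multiply and divide by the conjugate √(x²+5x + 5) + x; the x² terms cancel, leaving (5x + 5)/(√(x²+5x + 5)+x) → 5/2.
Limit = 5/2.

Final answer: 5/2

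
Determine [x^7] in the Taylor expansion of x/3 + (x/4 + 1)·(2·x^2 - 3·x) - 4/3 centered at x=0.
Expand to order 7: x/3 + (x/4 + 1)·(2·x^2 - 3·x) - 4/3 = x^3/2 + 5·x^2/4 - 8·x/3 - 4/3 + O(x^8).
The coefficient of x^7 is 0.

Final answer: 0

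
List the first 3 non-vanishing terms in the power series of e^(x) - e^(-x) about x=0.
x^5/60 + x^3/3 + 2·x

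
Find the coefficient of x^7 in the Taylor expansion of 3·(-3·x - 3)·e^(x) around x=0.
Expand to order 7: 3·(-3·x - 3)·e^(x) = -x^7/70 - 7·x^6/80 - 9·x^5/20 - 15·x^4/8 - 6·x^3 - 27·x^2/2 - 18·x - 9 + O(x^8).
The coefficient of x^7 is -1/70.

Final answer: -1/70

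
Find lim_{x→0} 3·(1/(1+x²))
Direct substitution at x = 0 gives 3.

Final answer: 3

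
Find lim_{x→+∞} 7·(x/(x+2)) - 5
Evaluate the dominant behaviour as x → +∞; each term tends to a finite value or vanishes.
Limit = 2.

Final answer: 2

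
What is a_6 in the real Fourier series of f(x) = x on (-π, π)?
a_6 = (1/π) ∫_{-π}^{π} f(x)·cos(6x) dx.
Evaluate the integral (use parity and integration by parts as needed): a_6 = 0.

Final answer: 0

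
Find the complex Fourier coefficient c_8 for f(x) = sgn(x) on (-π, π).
Compute the real Fourier coefficients first: a_8 = 0, b_8 = 0.
Then c_8 = (a_8 − i·b_8)/2 = 0.

Final answer: 0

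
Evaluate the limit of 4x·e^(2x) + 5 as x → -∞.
The product is a 0·∞ indeterminate form at x → -∞.
Rewrite the product as 4x / e^(-2x) (an ∞/∞ form) and apply L'Hôpital, or use the standard hierarchy e^(2|x|) ≫ |x| as x → -∞.
The indeterminate product → 0, so the limit = 5.

Final answer: 5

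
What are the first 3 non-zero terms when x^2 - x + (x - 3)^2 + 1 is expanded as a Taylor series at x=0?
2·x^2 - 7·x + 10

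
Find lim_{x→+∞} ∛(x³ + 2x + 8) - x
This is an ∞ − ∞ indeterminate form.
Multiply by (A² + AB + B²)/(A² + AB + B²) where A = ∛(x³+2x + 8), B = x to use A³ − B³ = (A−B)(A²+AB+B²); the x³ terms cancel, leaving (2x + 8)/(A²+AB+B²) with denominator ~ 3x², so the limit is 0.
Limit = 0.

Final answer: 0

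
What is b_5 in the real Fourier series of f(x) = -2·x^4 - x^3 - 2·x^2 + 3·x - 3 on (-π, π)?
b_5 = (1/π) ∫_{-π}^{π} f(x)·sin(5x) dx.
Evaluate the integral (use parity and integration by parts as needed): b_5 = 162/125 - 2·π^2/5.

Final answer: 162/125 - 2·π^2/5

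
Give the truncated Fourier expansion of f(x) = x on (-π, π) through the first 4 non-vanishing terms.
2·sin(x) - sin(2·x) + 2·sin(3·x)/3 - sin(4·x)/2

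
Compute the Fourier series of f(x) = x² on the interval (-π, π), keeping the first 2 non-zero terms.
-4·cos(x) + π^2/3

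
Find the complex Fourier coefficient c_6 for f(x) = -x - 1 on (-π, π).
Compute the real Fourier coefficients first: a_6 = 0, b_6 = 1/3.
Then c_6 = (a_6 − i·b_6)/2 = -i/6.

Final answer: -i/6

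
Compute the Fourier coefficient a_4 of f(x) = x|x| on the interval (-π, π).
a_4 = (1/π) ∫_{-π}^{π} f(x)·cos(4x) dx.
Evaluate the integral (use parity and integration by parts as needed): a_4 = 0.

Final answer: 0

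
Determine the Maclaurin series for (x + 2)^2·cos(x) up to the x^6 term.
13·x^6/360 + x^5/6 - x^4/3 - 2·x^3 - x^2 + 4·x + 4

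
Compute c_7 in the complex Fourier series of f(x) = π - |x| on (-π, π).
Compute the real Fourier coefficients first: a_7 = 4/(49·π), b_7 = 0.
Then c_7 = (a_7 − i·b_7)/2 = 2/(49·π).

Final answer: 2/(49·π)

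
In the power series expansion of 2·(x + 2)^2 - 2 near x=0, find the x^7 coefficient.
Expand to order 7: 2·(x + 2)^2 - 2 = 2·x^2 + 8·x + 6 + O(x^8).
The coefficient of x^7 is 0.

Final answer: 0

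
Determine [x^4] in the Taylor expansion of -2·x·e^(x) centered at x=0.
Expand to order 4: -2·x·e^(x) = -x^4/3 - x^3 - 2·x^2 - 2·x + O(x^5).
The coefficient of x^4 is -1/3.

Final answer: -1/3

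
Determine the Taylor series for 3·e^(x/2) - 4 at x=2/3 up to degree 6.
-4 + 3·e^(1/3) + 3·e^(1/3)·(x - 2/3)/2 + 3·e^(1/3)·(x - 2/3)^2/8 + e^(1/3)·(x - 2/3)^3/16 + e^(1/3)·(x - 2/3)^4/128 + e^(1/3)·(x - 2/3)^5/1280 + e^(1/3)·(x - 2/3)^6/15360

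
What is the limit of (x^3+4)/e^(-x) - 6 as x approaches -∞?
The quotient is an ∞/∞ indeterminate form as x → -∞.
Compare growth rates of the dominant terms (exponentials ≫ polynomials ≫ logarithms), or apply L'Hôpital's rule; the quotient → 0.
Adding the constant: 0 - 6 = -6. Limit = -6.

Final answer: -6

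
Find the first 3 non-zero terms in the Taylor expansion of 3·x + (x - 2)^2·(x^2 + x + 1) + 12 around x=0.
x^2 + 3·x + 16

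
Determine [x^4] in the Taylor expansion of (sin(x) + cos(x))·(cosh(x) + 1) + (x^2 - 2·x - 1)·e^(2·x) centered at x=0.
Expand to order 4: (sin(x) + cos(x))·(cosh(x) + 1) + (x^2 - 2·x - 1)·e^(2·x) = -35·x^4/24 - 19·x^3/6 - 11·x^2/2 - 2·x + 1 + O(x^5).
The coefficient of x^4 is -35/24.

Final answer: -35/24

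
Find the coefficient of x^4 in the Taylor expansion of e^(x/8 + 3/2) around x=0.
Expand to order 4: e^(x/8 + 3/2) = x^4·e^(3/2)/98304 + x^3·e^(3/2)/3072 + x^2·e^(3/2)/128 + x·e^(3/2)/8 + e^(3/2) + O(x^5).
The coefficient of x^4 is e^(3/2)/98304.

Final answer: e^(3/2)/98304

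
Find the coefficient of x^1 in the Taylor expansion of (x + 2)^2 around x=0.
Expand to order 1: (x + 2)^2 = 4·x + 4 + O(x^2).
The coefficient of x^1 is 4.

Final answer: 4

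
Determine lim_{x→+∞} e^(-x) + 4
Evaluate the dominant behaviour as x → +∞; each term tends to a finite value or vanishes.
Limit = 4.

Final answer: 4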